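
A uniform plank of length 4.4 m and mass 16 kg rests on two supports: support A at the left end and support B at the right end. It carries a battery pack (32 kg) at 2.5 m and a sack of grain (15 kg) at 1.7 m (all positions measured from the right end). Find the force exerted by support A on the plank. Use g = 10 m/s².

About support B:
Beam weight: 16 × 10 = 160 N down at 2.2 m → arm 2.2 m, τ = 160 × 2.2 = 352 N·m counterclockwise.
Battery pack: 32 × 10 = 320 N down at 2.5 m → arm 2.5 m, τ = 320 × 2.5 = 800 N·m counterclockwise.
Sack of grain: 15 × 10 = 150 N down at 1.7 m → arm 1.7 m, τ = 150 × 1.7 = 255 N·m counterclockwise.
Net load moment about support B = 1407 N·m counterclockwise.
Reaction R at support A is upward at 4.4 m, arm 4.4 m → moment R × 4.4 clockwise.
Στ = 0 ⇒ R × 4.4 = 1407 ⇒ R = 320 N.

R_A ≈ 320 N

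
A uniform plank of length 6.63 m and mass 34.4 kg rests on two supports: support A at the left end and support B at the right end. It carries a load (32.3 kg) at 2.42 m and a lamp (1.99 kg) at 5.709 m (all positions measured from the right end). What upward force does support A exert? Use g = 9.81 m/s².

R_A ≈ 301 N

Take moments about support B.
Beam weight: 34.4 × 9.81 = 337.5 N down at 3.315 m → arm 3.315 m, τ = 337.5 × 3.315 = 1119 N·m counterclockwise.
Load: 32.3 × 9.81 = 316.9 N down at 2.42 m → arm 2.42 m, τ = 316.9 × 2.42 = 766.9 N·m counterclockwise.
Lamp: 1.99 × 9.81 = 19.52 N down at 5.709 m → arm 5.709 m, τ = 19.52 × 5.709 = 111.4 N·m counterclockwise.
Net load moment about support B = 1997 N·m counterclockwise.
Reaction R at support A is upward at 6.63 m, arm 6.63 m → moment R × 6.63 clockwise.
Στ = 0 ⇒ R × 6.63 = 1997 ⇒ R = 301 N.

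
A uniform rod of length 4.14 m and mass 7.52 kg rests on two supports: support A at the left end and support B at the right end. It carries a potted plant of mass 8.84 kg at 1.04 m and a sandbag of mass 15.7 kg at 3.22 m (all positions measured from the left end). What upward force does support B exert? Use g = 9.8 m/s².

R_B ≈ 178 N

Take moments about support A.
Beam weight: 7.52 × 9.8 = 73.7 N down at 2.07 m → arm 2.07 m, τ = 73.7 × 2.07 = 152.6 N·m clockwise.
Potted plant: 8.84 × 9.8 = 86.63 N down at 1.04 m → arm 1.04 m, τ = 86.63 × 1.04 = 90.1 N·m clockwise.
Sandbag: 15.7 × 9.8 = 153.9 N down at 3.22 m → arm 3.22 m, τ = 153.9 × 3.22 = 495.6 N·m clockwise.
Net load moment about support A = 738.3 N·m clockwise.
Reaction R at support B is upward at 4.14 m, arm 4.14 m → moment R × 4.14 counterclockwise.
For rotational equilibrium, R × 4.14 = 738.3, so R = 178 N.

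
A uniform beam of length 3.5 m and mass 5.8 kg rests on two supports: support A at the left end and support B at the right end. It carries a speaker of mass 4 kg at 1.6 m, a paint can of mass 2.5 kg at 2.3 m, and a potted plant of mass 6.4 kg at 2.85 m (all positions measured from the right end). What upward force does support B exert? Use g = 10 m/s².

R_B ≈ 71.2 N

About support A:
Beam weight: 5.8 × 10 = 58 N down at 1.75 m → arm 1.75 m, τ = 58 × 1.75 = 101.5 N·m clockwise.
Speaker: 4 × 10 = 40 N down at 1.6 m → arm 1.9 m, τ = 40 × 1.9 = 76 N·m clockwise.
Paint can: 2.5 × 10 = 25 N down at 2.3 m → arm 1.2 m, τ = 25 × 1.2 = 30 N·m clockwise.
Potted plant: 6.4 × 10 = 64 N down at 2.85 m → arm 0.65 m, τ = 64 × 0.65 = 41.6 N·m clockwise.
Net load moment about support A = 249.1 N·m clockwise.
Reaction R at support B is upward at 0 m, arm 3.5 m → moment R × 3.5 counterclockwise.
Balancing moments: R × 3.5 = 249.1, giving R = 71.2 N.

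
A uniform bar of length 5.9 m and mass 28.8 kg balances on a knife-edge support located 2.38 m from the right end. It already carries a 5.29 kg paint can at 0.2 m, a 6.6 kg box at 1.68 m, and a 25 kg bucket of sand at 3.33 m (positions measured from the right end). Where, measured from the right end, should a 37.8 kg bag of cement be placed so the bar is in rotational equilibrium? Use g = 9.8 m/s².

x ≈ 1.74 m from the right end

About the knife-edge support (at 2.38 m from the right end):
Beam weight: 28.8 × 9.8 = 282.2 N down at 2.95 m → arm 0.57 m, τ = 282.2 × 0.57 = 160.9 N·m counterclockwise.
Paint can: 5.29 × 9.8 = 51.84 N down at 0.2 m → arm 2.18 m, τ = 51.84 × 2.18 = 113 N·m clockwise.
Box: 6.6 × 9.8 = 64.68 N down at 1.68 m → arm 0.7 m, τ = 64.68 × 0.7 = 45.28 N·m clockwise.
Bucket of sand: 25 × 9.8 = 245 N down at 3.33 m → arm 0.95 m, τ = 245 × 0.95 = 232.8 N·m counterclockwise.
Net moment of existing loads = 235.4 N·m counterclockwise.
The bag of cement weighs 37.8 × 9.8 = 370.4 N and must supply an equal clockwise moment, so its lever arm about the knife-edge support is 235.4 / 370.4 = 0.636 m.
That puts it at 2.38 − 0.636 = 1.74 m from the right end.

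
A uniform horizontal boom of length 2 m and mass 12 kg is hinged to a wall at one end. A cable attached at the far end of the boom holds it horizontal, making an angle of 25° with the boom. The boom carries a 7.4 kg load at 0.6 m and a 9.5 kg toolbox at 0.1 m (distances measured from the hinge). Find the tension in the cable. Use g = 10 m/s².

Choose the hinge as the axis so the unknown hinge reaction has zero arm there.
Beam weight: 12 × 10 = 120 N down at 1 m → arm 1 m, τ = 120 × 1 = 120 N·m clockwise.
Load: 7.4 × 10 = 74 N down at 0.6 m → arm 0.6 m, τ = 74 × 0.6 = 44.4 N·m clockwise.
Toolbox: 9.5 × 10 = 95 N down at 0.1 m → arm 0.1 m, τ = 95 × 0.1 = 9.5 N·m clockwise.
Total clockwise load moment = 173.9 N·m.
The cable tension T acts at 2 m; only its component perpendicular to the boom, T sinθ, produces torque. sin 25° = 0.4226.
Στ = 0 ⇒ T × 2 × 0.4226 = 173.9 ⇒ T = 173.9 / 0.8452 = 206 N.

T ≈ 206 N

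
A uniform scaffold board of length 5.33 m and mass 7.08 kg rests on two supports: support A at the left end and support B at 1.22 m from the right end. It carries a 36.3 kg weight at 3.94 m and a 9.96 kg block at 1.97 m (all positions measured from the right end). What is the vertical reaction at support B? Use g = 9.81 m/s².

About support A:
Beam weight: 7.08 × 9.81 = 69.45 N down at 2.665 m → arm 2.665 m, τ = 69.45 × 2.665 = 185.1 N·m clockwise.
Weight: 36.3 × 9.81 = 356.1 N down at 3.94 m → arm 1.39 m, τ = 356.1 × 1.39 = 495 N·m clockwise.
Block: 9.96 × 9.81 = 97.71 N down at 1.97 m → arm 3.36 m, τ = 97.71 × 3.36 = 328.3 N·m clockwise.
Net load moment about support A = 1008 N·m clockwise.
Reaction R at support B is upward at 1.22 m, arm 4.11 m → moment R × 4.11 counterclockwise.
Balancing moments: R × 4.11 = 1008, giving R = 245 N.

R_B ≈ 245 N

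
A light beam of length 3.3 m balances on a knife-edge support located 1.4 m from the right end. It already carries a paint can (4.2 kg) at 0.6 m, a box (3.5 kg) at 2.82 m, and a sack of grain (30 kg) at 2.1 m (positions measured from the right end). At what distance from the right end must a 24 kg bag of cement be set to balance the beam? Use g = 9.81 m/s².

About the knife-edge support (at 1.4 m from the right end):
Paint can: 4.2 × 9.81 = 41.2 N down at 0.6 m → arm 0.8 m, τ = 41.2 × 0.8 = 32.96 N·m clockwise.
Box: 3.5 × 9.81 = 34.34 N down at 2.82 m → arm 1.42 m, τ = 34.34 × 1.42 = 48.76 N·m counterclockwise.
Sack of grain: 30 × 9.81 = 294.3 N down at 2.1 m → arm 0.7 m, τ = 294.3 × 0.7 = 206 N·m counterclockwise.
Net moment of existing loads = 221.8 N·m counterclockwise.
The bag of cement weighs 24 × 9.81 = 235.4 N and must supply an equal clockwise moment, so its lever arm about the knife-edge support is 221.8 / 235.4 = 0.942 m.
That puts it at 1.4 − 0.942 = 0.458 m from the right end.

x ≈ 0.458 m from the right end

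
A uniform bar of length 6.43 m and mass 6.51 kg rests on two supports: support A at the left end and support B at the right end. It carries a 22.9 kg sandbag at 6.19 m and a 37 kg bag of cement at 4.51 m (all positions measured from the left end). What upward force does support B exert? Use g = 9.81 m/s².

R_B ≈ 503 N

About support A:
Beam weight: 6.51 × 9.81 = 63.86 N down at 3.215 m → arm 3.215 m, τ = 63.86 × 3.215 = 205.3 N·m clockwise.
Sandbag: 22.9 × 9.81 = 224.6 N down at 6.19 m → arm 6.19 m, τ = 224.6 × 6.19 = 1390 N·m clockwise.
Bag of cement: 37 × 9.81 = 363 N down at 4.51 m → arm 4.51 m, τ = 363 × 4.51 = 1637 N·m clockwise.
Net load moment about support A = 3232 N·m clockwise.
Reaction R at support B is upward at 6.43 m, arm 6.43 m → moment R × 6.43 counterclockwise.
Balancing moments: R × 6.43 = 3232, giving R = 503 N.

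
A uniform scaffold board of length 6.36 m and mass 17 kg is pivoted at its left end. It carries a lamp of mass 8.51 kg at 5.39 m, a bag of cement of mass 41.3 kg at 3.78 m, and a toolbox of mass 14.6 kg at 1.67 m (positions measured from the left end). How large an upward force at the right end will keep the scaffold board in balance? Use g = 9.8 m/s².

Sum moments about the left end (the unknown pivot reaction has zero arm there).
Beam weight: 17 × 9.8 = 166.6 N down at 3.18 m → arm 3.18 m, τ = 166.6 × 3.18 = 529.8 N·m clockwise.
Lamp: 8.51 × 9.8 = 83.4 N down at 5.39 m → arm 5.39 m, τ = 83.4 × 5.39 = 449.5 N·m clockwise.
Bag of cement: 41.3 × 9.8 = 404.7 N down at 3.78 m → arm 3.78 m, τ = 404.7 × 3.78 = 1530 N·m clockwise.
Toolbox: 14.6 × 9.8 = 143.1 N down at 1.67 m → arm 1.67 m, τ = 143.1 × 1.67 = 239 N·m clockwise.
Net moment of the loads = 2748 N·m clockwise.
The upward force F acts at the right end, arm 6.36 m, giving F × 6.36 counterclockwise.
Setting net torque to zero: F × 6.36 = 2748 → F = 2748 / 6.36 = 432 N.

F ≈ 432 N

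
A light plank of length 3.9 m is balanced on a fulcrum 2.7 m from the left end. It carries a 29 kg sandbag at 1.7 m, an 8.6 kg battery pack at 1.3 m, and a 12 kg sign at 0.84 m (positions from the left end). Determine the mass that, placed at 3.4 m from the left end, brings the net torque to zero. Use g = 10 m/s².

m ≈ 90.5 kg

Sum moments about the fulcrum (at 2.7 m from the left end) (the support reaction has zero arm there).
Sandbag: 29 × 10 = 290 N down at 1.7 m → arm 1 m, τ = 290 × 1 = 290 N·m counterclockwise.
Battery pack: 8.6 × 10 = 86 N down at 1.3 m → arm 1.4 m, τ = 86 × 1.4 = 120.4 N·m counterclockwise.
Sign: 12 × 10 = 120 N down at 0.84 m → arm 1.86 m, τ = 120 × 1.86 = 223.2 N·m counterclockwise.
Net moment of known loads = 633.6 N·m counterclockwise.
An unknown mass m at 3.4 m has arm 0.7 m; its moment is m·g·0.7 clockwise.
Balancing moments: m × 10 × 0.7 = 633.6, giving m = 633.6 / (10 × 0.7) = 90.5 kg.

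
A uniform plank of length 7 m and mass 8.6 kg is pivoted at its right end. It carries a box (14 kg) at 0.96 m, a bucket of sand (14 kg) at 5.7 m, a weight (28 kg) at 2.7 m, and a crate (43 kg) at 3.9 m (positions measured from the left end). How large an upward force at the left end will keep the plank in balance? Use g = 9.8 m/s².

Take moments about the right end.
Beam weight: 8.6 × 9.8 = 84.28 N down at 3.5 m → arm 3.5 m, τ = 84.28 × 3.5 = 295 N·m counterclockwise.
Box: 14 × 9.8 = 137.2 N down at 0.96 m → arm 6.04 m, τ = 137.2 × 6.04 = 828.7 N·m counterclockwise.
Bucket of sand: 14 × 9.8 = 137.2 N down at 5.7 m → arm 1.3 m, τ = 137.2 × 1.3 = 178.4 N·m counterclockwise.
Weight: 28 × 9.8 = 274.4 N down at 2.7 m → arm 4.3 m, τ = 274.4 × 4.3 = 1180 N·m counterclockwise.
Crate: 43 × 9.8 = 421.4 N down at 3.9 m → arm 3.1 m, τ = 421.4 × 3.1 = 1306 N·m counterclockwise.
Net moment of the loads = 3788 N·m counterclockwise.
The upward force F acts at the left end, arm 7 m, giving F × 7 clockwise.
Balancing moments: F × 7 = 3788, giving F = 3788 / 7 = 541 N.

F ≈ 541 N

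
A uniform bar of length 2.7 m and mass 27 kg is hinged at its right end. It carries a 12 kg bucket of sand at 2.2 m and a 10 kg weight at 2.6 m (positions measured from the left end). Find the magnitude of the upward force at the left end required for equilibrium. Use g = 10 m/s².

Sum moments about the right end (the unknown pivot reaction has zero arm there).
Beam weight: 27 × 10 = 270 N down at 1.35 m → arm 1.35 m, τ = 270 × 1.35 = 364.5 N·m counterclockwise.
Bucket of sand: 12 × 10 = 120 N down at 2.2 m → arm 0.5 m, τ = 120 × 0.5 = 60 N·m counterclockwise.
Weight: 10 × 10 = 100 N down at 2.6 m → arm 0.1 m, τ = 100 × 0.1 = 10 N·m counterclockwise.
Net moment of the loads = 434.5 N·m counterclockwise.
The upward force F acts at the left end, arm 2.7 m, giving F × 2.7 clockwise.
Balancing moments: F × 2.7 = 434.5, giving F = 434.5 / 2.7 = 161 N.

F ≈ 161 N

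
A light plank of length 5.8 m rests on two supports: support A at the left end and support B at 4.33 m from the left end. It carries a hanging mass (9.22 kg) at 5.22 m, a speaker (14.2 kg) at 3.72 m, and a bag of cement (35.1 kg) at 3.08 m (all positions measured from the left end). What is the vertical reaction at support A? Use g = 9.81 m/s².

R_A ≈ 100 N

Take moments about support B.
Hanging mass: 9.22 × 9.81 = 90.45 N down at 5.22 m → arm 0.89 m, τ = 90.45 × 0.89 = 80.5 N·m clockwise.
Speaker: 14.2 × 9.81 = 139.3 N down at 3.72 m → arm 0.61 m, τ = 139.3 × 0.61 = 84.97 N·m counterclockwise.
Bag of cement: 35.1 × 9.81 = 344.3 N down at 3.08 m → arm 1.25 m, τ = 344.3 × 1.25 = 430.4 N·m counterclockwise.
Net load moment about support B = 434.9 N·m counterclockwise.
Reaction R at support A is upward at 0 m, arm 4.33 m → moment R × 4.33 clockwise.
Setting net torque to zero: R × 4.33 = 434.9 → R = 100 N.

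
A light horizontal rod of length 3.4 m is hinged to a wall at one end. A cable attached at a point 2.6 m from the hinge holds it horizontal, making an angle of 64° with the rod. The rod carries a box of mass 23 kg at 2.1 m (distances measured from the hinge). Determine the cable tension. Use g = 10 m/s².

T ≈ 207 N

Take moments about the hinge.
Box: 23 × 10 = 230 N down at 2.1 m → arm 2.1 m, τ = 230 × 2.1 = 483 N·m clockwise.
Total clockwise load moment = 483 N·m.
The cable tension T acts at 2.6 m; only its component perpendicular to the rod, T sinθ, produces torque. sin 64° = 0.8988.
Setting net torque to zero: T × 2.6 × 0.8988 = 483 → T = 483 / 2.337 = 207 N.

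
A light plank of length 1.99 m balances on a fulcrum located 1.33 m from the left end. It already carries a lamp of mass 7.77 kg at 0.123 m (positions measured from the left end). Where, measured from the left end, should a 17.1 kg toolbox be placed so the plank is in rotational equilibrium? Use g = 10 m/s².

x ≈ 1.88 m from the left end

Choose the fulcrum (at 1.33 m from the left end) as the axis so the support reaction has zero arm there.
Lamp: 7.77 × 10 = 77.7 N down at 0.123 m → arm 1.207 m, τ = 77.7 × 1.207 = 93.78 N·m counterclockwise.
Net moment of existing loads = 93.78 N·m counterclockwise.
The toolbox weighs 17.1 × 10 = 171 N and must supply an equal clockwise moment, so its lever arm about the fulcrum is 93.78 / 171 = 0.548 m.
That puts it at 1.33 + 0.548 = 1.88 m from the left end.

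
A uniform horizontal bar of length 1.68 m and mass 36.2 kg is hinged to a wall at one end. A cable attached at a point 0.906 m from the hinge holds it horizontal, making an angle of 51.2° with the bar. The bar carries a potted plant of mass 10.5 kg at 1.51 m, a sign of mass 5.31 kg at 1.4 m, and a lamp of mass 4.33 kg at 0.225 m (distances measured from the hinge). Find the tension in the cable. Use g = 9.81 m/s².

T ≈ 760 N

Sum moments about the hinge (the unknown hinge reaction has zero arm there).
Beam weight: 36.2 × 9.81 = 355.1 N down at 0.84 m → arm 0.84 m, τ = 355.1 × 0.84 = 298.3 N·m clockwise.
Potted plant: 10.5 × 9.81 = 103 N down at 1.51 m → arm 1.51 m, τ = 103 × 1.51 = 155.5 N·m clockwise.
Sign: 5.31 × 9.81 = 52.09 N down at 1.4 m → arm 1.4 m, τ = 52.09 × 1.4 = 72.93 N·m clockwise.
Lamp: 4.33 × 9.81 = 42.48 N down at 0.225 m → arm 0.225 m, τ = 42.48 × 0.225 = 9.558 N·m clockwise.
Total clockwise load moment = 536.3 N·m.
The cable tension T acts at 0.906 m; only its component perpendicular to the bar, T sinθ, produces torque. sin 51.2° = 0.7793.
Setting net torque to zero: T × 0.906 × 0.7793 = 536.3 → T = 536.3 / 0.706 = 760 N.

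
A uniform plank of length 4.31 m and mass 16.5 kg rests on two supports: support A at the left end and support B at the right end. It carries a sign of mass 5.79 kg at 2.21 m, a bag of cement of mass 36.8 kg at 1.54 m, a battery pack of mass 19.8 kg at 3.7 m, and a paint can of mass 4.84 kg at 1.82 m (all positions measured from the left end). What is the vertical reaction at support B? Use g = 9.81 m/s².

R_B ≈ 426 N

Choose support A as the axis so its reaction then has zero moment arm.
Beam weight: 16.5 × 9.81 = 161.9 N down at 2.155 m → arm 2.155 m, τ = 161.9 × 2.155 = 348.9 N·m clockwise.
Sign: 5.79 × 9.81 = 56.8 N down at 2.21 m → arm 2.21 m, τ = 56.8 × 2.21 = 125.5 N·m clockwise.
Bag of cement: 36.8 × 9.81 = 361 N down at 1.54 m → arm 1.54 m, τ = 361 × 1.54 = 555.9 N·m clockwise.
Battery pack: 19.8 × 9.81 = 194.2 N down at 3.7 m → arm 3.7 m, τ = 194.2 × 3.7 = 718.5 N·m clockwise.
Paint can: 4.84 × 9.81 = 47.48 N down at 1.82 m → arm 1.82 m, τ = 47.48 × 1.82 = 86.41 N·m clockwise.
Net load moment about support A = 1835 N·m clockwise.
Reaction R at support B is upward at 4.31 m, arm 4.31 m → moment R × 4.31 counterclockwise.
For rotational equilibrium, R × 4.31 = 1835, so R = 426 N.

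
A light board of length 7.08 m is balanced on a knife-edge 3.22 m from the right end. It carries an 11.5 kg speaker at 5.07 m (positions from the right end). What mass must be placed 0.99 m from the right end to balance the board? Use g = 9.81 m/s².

Choose the knife-edge (at 3.22 m from the right end) as the axis so the support reaction has zero arm there.
Speaker: 11.5 × 9.81 = 112.8 N down at 5.07 m → arm 1.85 m, τ = 112.8 × 1.85 = 208.7 N·m counterclockwise.
Net moment of known loads = 208.7 N·m counterclockwise.
An unknown mass m at 0.99 m has arm 2.23 m; its moment is m·g·2.23 clockwise.
Στ = 0 ⇒ m × 9.81 × 2.23 = 208.7 ⇒ m = 208.7 / (9.81 × 2.23) = 9.54 kg.

m ≈ 9.54 kg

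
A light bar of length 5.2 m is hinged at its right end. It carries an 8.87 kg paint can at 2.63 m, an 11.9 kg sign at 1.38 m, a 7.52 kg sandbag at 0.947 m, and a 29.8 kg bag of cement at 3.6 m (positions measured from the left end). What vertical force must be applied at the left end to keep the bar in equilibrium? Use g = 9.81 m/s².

F ≈ 279 N

About the right end:
Paint can: 8.87 × 9.81 = 87.01 N down at 2.63 m → arm 2.57 m, τ = 87.01 × 2.57 = 223.6 N·m counterclockwise.
Sign: 11.9 × 9.81 = 116.7 N down at 1.38 m → arm 3.82 m, τ = 116.7 × 3.82 = 445.8 N·m counterclockwise.
Sandbag: 7.52 × 9.81 = 73.77 N down at 0.947 m → arm 4.253 m, τ = 73.77 × 4.253 = 313.7 N·m counterclockwise.
Bag of cement: 29.8 × 9.81 = 292.3 N down at 3.6 m → arm 1.6 m, τ = 292.3 × 1.6 = 467.7 N·m counterclockwise.
Net moment of the loads = 1451 N·m counterclockwise.
The upward force F acts at the left end, arm 5.2 m, giving F × 5.2 clockwise.
Balancing moments: F × 5.2 = 1451, giving F = 1451 / 5.2 = 279 N.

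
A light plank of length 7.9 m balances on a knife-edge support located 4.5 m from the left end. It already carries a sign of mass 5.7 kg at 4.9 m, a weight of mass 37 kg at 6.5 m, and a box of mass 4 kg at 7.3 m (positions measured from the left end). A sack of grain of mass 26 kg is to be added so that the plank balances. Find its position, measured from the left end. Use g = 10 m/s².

x ≈ 1.14 m from the left end

About the knife-edge support (at 4.5 m from the left end):
Sign: 5.7 × 10 = 57 N down at 4.9 m → arm 0.4 m, τ = 57 × 0.4 = 22.8 N·m clockwise.
Weight: 37 × 10 = 370 N down at 6.5 m → arm 2 m, τ = 370 × 2 = 740 N·m clockwise.
Box: 4 × 10 = 40 N down at 7.3 m → arm 2.8 m, τ = 40 × 2.8 = 112 N·m clockwise.
Net moment of existing loads = 874.8 N·m clockwise.
The sack of grain weighs 26 × 10 = 260 N and must supply an equal counterclockwise moment, so its lever arm about the knife-edge support is 874.8 / 260 = 3.36 m.
That puts it at 4.5 − 3.36 = 1.14 m from the left end.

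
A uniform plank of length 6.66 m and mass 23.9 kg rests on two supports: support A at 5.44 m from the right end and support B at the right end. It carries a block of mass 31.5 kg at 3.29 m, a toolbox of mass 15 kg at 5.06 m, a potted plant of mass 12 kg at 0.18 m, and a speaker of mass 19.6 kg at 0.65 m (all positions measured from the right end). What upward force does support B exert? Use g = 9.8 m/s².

R_B ≈ 506 N

About support A:
Beam weight: 23.9 × 9.8 = 234.2 N down at 3.33 m → arm 2.11 m, τ = 234.2 × 2.11 = 494.2 N·m clockwise.
Block: 31.5 × 9.8 = 308.7 N down at 3.29 m → arm 2.15 m, τ = 308.7 × 2.15 = 663.7 N·m clockwise.
Toolbox: 15 × 9.8 = 147 N down at 5.06 m → arm 0.38 m, τ = 147 × 0.38 = 55.86 N·m clockwise.
Potted plant: 12 × 9.8 = 117.6 N down at 0.18 m → arm 5.26 m, τ = 117.6 × 5.26 = 618.6 N·m clockwise.
Speaker: 19.6 × 9.8 = 192.1 N down at 0.65 m → arm 4.79 m, τ = 192.1 × 4.79 = 920.2 N·m clockwise.
Net load moment about support A = 2753 N·m clockwise.
Reaction R at support B is upward at 0 m, arm 5.44 m → moment R × 5.44 counterclockwise.
Balancing moments: R × 5.44 = 2753, giving R = 506 N.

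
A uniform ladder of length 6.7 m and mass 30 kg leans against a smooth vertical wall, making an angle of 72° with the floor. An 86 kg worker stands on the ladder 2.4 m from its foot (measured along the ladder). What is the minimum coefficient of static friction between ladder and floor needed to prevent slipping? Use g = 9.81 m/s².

μ_min ≈ 0.128

Sum moments about the foot of the ladder (the floor normal and friction both act there and drop out).
Ladder weight 30×9.81 = 294.3 N acts at 3.35 m along the ladder; its horizontal arm is 3.35·cos72° = 1.035 m → τ = 304.6 N·m clockwise.
Worker: 86×9.81 = 843.7 N at 2.4 m → arm 0.7416 m → τ = 625.7 N·m clockwise.
Wall normal N acts horizontally at the top; its moment arm is the height L sinθ = 6.7·sin72° = 6.372 m, counterclockwise.
Balancing moments: N × 6.372 = 930.3, giving N = 146 N.
ΣFx = 0 ⇒ f = N_wall = 146 N. ΣFy = 0 ⇒ N_floor = 1138 N.
μ_min = f / N_floor = 146 / 1138 = 0.128.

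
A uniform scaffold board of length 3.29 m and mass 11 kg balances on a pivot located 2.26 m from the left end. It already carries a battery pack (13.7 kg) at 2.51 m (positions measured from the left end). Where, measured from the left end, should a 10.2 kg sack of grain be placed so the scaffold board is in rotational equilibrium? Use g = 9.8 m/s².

Take moments about the pivot (at 2.26 m from the left end).
Beam weight: 11 × 9.8 = 107.8 N down at 1.645 m → arm 0.615 m, τ = 107.8 × 0.615 = 66.3 N·m counterclockwise.
Battery pack: 13.7 × 9.8 = 134.3 N down at 2.51 m → arm 0.25 m, τ = 134.3 × 0.25 = 33.58 N·m clockwise.
Net moment of existing loads = 32.72 N·m counterclockwise.
The sack of grain weighs 10.2 × 9.8 = 99.96 N and must supply an equal clockwise moment, so its lever arm about the pivot is 32.72 / 99.96 = 0.327 m.
That puts it at 2.26 + 0.327 = 2.59 m from the left end.

x ≈ 2.59 m from the left end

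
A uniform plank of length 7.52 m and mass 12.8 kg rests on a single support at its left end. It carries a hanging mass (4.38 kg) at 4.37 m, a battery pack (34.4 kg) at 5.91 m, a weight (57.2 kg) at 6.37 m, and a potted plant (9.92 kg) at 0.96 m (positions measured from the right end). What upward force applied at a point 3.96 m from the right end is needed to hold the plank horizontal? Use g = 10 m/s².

Take moments about the left end.
Beam weight: 12.8 × 10 = 128 N down at 3.76 m → arm 3.76 m, τ = 128 × 3.76 = 481.3 N·m clockwise.
Hanging mass: 4.38 × 10 = 43.8 N down at 4.37 m → arm 3.15 m, τ = 43.8 × 3.15 = 138 N·m clockwise.
Battery pack: 34.4 × 10 = 344 N down at 5.91 m → arm 1.61 m, τ = 344 × 1.61 = 553.8 N·m clockwise.
Weight: 57.2 × 10 = 572 N down at 6.37 m → arm 1.15 m, τ = 572 × 1.15 = 657.8 N·m clockwise.
Potted plant: 9.92 × 10 = 99.2 N down at 0.96 m → arm 6.56 m, τ = 99.2 × 6.56 = 650.8 N·m clockwise.
Net moment of the loads = 2482 N·m clockwise.
The upward force F acts at a point 3.96 m from the right end, arm 3.56 m, giving F × 3.56 counterclockwise.
Setting net torque to zero: F × 3.56 = 2482 → F = 2482 / 3.56 = 697 N.

F ≈ 697 N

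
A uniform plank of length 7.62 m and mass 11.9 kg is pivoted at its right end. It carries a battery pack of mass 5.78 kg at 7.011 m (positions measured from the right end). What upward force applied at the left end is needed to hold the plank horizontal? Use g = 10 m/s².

F ≈ 113 N

Choose the right end as the axis so the unknown pivot reaction has zero arm there.
Beam weight: 11.9 × 10 = 119 N down at 3.81 m → arm 3.81 m, τ = 119 × 3.81 = 453.4 N·m counterclockwise.
Battery pack: 5.78 × 10 = 57.8 N down at 7.011 m → arm 7.011 m, τ = 57.8 × 7.011 = 405.2 N·m counterclockwise.
Net moment of the loads = 858.6 N·m counterclockwise.
The upward force F acts at the left end, arm 7.62 m, giving F × 7.62 clockwise.
Balancing moments: F × 7.62 = 858.6, giving F = 858.6 / 7.62 = 113 N.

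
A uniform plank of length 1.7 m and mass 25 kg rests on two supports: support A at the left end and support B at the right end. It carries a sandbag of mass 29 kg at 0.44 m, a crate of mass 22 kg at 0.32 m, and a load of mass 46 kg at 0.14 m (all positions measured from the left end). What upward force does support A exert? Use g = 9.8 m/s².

R_A ≈ 922 N

Sum moments about support B (its reaction then has zero moment arm).
Beam weight: 25 × 9.8 = 245 N down at 0.85 m → arm 0.85 m, τ = 245 × 0.85 = 208.2 N·m counterclockwise.
Sandbag: 29 × 9.8 = 284.2 N down at 0.44 m → arm 1.26 m, τ = 284.2 × 1.26 = 358.1 N·m counterclockwise.
Crate: 22 × 9.8 = 215.6 N down at 0.32 m → arm 1.38 m, τ = 215.6 × 1.38 = 297.5 N·m counterclockwise.
Load: 46 × 9.8 = 450.8 N down at 0.14 m → arm 1.56 m, τ = 450.8 × 1.56 = 703.2 N·m counterclockwise.
Net load moment about support B = 1567 N·m counterclockwise.
Reaction R at support A is upward at 0 m, arm 1.7 m → moment R × 1.7 clockwise.
Setting net torque to zero: R × 1.7 = 1567 → R = 922 N.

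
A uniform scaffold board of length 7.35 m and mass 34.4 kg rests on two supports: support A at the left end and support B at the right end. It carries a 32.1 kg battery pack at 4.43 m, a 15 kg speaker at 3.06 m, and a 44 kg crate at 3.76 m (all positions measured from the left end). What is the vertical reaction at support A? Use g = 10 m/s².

R_A ≈ 602 N

Sum moments about support B (its reaction then has zero moment arm).
Beam weight: 34.4 × 10 = 344 N down at 3.675 m → arm 3.675 m, τ = 344 × 3.675 = 1264 N·m counterclockwise.
Battery pack: 32.1 × 10 = 321 N down at 4.43 m → arm 2.92 m, τ = 321 × 2.92 = 937.3 N·m counterclockwise.
Speaker: 15 × 10 = 150 N down at 3.06 m → arm 4.29 m, τ = 150 × 4.29 = 643.5 N·m counterclockwise.
Crate: 44 × 10 = 440 N down at 3.76 m → arm 3.59 m, τ = 440 × 3.59 = 1580 N·m counterclockwise.
Net load moment about support B = 4425 N·m counterclockwise.
Reaction R at support A is upward at 0 m, arm 7.35 m → moment R × 7.35 clockwise.
Balancing moments: R × 7.35 = 4425, giving R = 602 N.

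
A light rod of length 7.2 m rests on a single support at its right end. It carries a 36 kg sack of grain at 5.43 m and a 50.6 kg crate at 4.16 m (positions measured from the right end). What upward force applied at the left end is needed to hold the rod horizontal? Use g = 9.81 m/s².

Sum moments about the right end (the unknown pivot reaction has zero arm there).
Sack of grain: 36 × 9.81 = 353.2 N down at 5.43 m → arm 5.43 m, τ = 353.2 × 5.43 = 1918 N·m counterclockwise.
Crate: 50.6 × 9.81 = 496.4 N down at 4.16 m → arm 4.16 m, τ = 496.4 × 4.16 = 2065 N·m counterclockwise.
Net moment of the loads = 3983 N·m counterclockwise.
The upward force F acts at the left end, arm 7.2 m, giving F × 7.2 clockwise.
Balancing moments: F × 7.2 = 3983, giving F = 3983 / 7.2 = 553 N.

F ≈ 553 N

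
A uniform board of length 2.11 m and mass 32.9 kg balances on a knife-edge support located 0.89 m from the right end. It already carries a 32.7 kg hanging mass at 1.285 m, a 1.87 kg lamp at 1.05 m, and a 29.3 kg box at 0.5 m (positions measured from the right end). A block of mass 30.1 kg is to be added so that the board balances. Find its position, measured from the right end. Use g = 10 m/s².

x ≈ 0.65 m from the right end

Sum moments about the knife-edge support (at 0.89 m from the right end) (the support reaction has zero arm there).
Beam weight: 32.9 × 10 = 329 N down at 1.055 m → arm 0.165 m, τ = 329 × 0.165 = 54.29 N·m counterclockwise.
Hanging mass: 32.7 × 10 = 327 N down at 1.285 m → arm 0.395 m, τ = 327 × 0.395 = 129.2 N·m counterclockwise.
Lamp: 1.87 × 10 = 18.7 N down at 1.05 m → arm 0.16 m, τ = 18.7 × 0.16 = 2.992 N·m counterclockwise.
Box: 29.3 × 10 = 293 N down at 0.5 m → arm 0.39 m, τ = 293 × 0.39 = 114.3 N·m clockwise.
Net moment of existing loads = 72.18 N·m counterclockwise.
The block weighs 30.1 × 10 = 301 N and must supply an equal clockwise moment, so its lever arm about the knife-edge support is 72.18 / 301 = 0.24 m.
That puts it at 0.89 − 0.24 = 0.65 m from the right end.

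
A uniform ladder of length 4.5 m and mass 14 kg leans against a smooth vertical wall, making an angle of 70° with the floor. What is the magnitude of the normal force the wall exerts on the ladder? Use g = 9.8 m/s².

N_wall ≈ 25 N

About the foot of the ladder:
Ladder weight 14×9.8 = 137.2 N acts at 2.25 m along the ladder; its horizontal arm is 2.25·cos70° = 0.7695 m → τ = 105.6 N·m clockwise.
Wall normal N acts horizontally at the top; its moment arm is the height L sinθ = 4.5·sin70° = 4.229 m, counterclockwise.
Setting net torque to zero: N × 4.229 = 105.6 → N = 25 N.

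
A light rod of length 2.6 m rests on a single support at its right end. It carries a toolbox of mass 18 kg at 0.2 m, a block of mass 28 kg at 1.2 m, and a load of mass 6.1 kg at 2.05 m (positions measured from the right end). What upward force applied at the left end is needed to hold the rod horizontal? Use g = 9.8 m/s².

F ≈ 187 N

Take moments about the right end.
Toolbox: 18 × 9.8 = 176.4 N down at 0.2 m → arm 0.2 m, τ = 176.4 × 0.2 = 35.28 N·m counterclockwise.
Block: 28 × 9.8 = 274.4 N down at 1.2 m → arm 1.2 m, τ = 274.4 × 1.2 = 329.3 N·m counterclockwise.
Load: 6.1 × 9.8 = 59.78 N down at 2.05 m → arm 2.05 m, τ = 59.78 × 2.05 = 122.5 N·m counterclockwise.
Net moment of the loads = 487.1 N·m counterclockwise.
The upward force F acts at the left end, arm 2.6 m, giving F × 2.6 clockwise.
Balancing moments: F × 2.6 = 487.1, giving F = 487.1 / 2.6 = 187 N.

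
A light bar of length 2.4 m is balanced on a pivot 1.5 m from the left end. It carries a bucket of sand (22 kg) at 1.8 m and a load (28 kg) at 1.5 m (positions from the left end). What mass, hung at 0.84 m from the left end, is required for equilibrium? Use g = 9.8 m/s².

m ≈ 10 kg

Choose the pivot (at 1.5 m from the left end) as the axis so the support reaction has zero arm there.
Bucket of sand: 22 × 9.8 = 215.6 N down at 1.8 m → arm 0.3 m, τ = 215.6 × 0.3 = 64.68 N·m clockwise.
Load: acts at the pivot, moment arm 0 → no torque.
Net moment of known loads = 64.68 N·m clockwise.
An unknown mass m at 0.84 m has arm 0.66 m; its moment is m·g·0.66 counterclockwise.
Στ = 0 ⇒ m × 9.8 × 0.66 = 64.68 ⇒ m = 64.68 / (9.8 × 0.66) = 10 kg.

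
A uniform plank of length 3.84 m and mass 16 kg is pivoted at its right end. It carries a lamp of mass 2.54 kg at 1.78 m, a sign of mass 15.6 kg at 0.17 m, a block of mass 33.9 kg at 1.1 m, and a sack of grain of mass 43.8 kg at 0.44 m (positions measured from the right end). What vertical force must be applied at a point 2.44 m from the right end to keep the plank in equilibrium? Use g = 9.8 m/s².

F ≈ 379 N

About the right end:
Beam weight: 16 × 9.8 = 156.8 N down at 1.92 m → arm 1.92 m, τ = 156.8 × 1.92 = 301.1 N·m counterclockwise.
Lamp: 2.54 × 9.8 = 24.89 N down at 1.78 m → arm 1.78 m, τ = 24.89 × 1.78 = 44.3 N·m counterclockwise.
Sign: 15.6 × 9.8 = 152.9 N down at 0.17 m → arm 0.17 m, τ = 152.9 × 0.17 = 25.99 N·m counterclockwise.
Block: 33.9 × 9.8 = 332.2 N down at 1.1 m → arm 1.1 m, τ = 332.2 × 1.1 = 365.4 N·m counterclockwise.
Sack of grain: 43.8 × 9.8 = 429.2 N down at 0.44 m → arm 0.44 m, τ = 429.2 × 0.44 = 188.8 N·m counterclockwise.
Net moment of the loads = 925.6 N·m counterclockwise.
The upward force F acts at a point 2.44 m from the right end, arm 2.44 m, giving F × 2.44 clockwise.
Στ = 0 ⇒ F × 2.44 = 925.6 ⇒ F = 925.6 / 2.44 = 379 N.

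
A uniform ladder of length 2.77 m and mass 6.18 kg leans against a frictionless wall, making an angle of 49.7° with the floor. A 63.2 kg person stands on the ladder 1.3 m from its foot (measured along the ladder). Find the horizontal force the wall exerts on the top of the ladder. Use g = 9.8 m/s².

N_wall ≈ 272 N

Choose the foot of the ladder as the axis so the floor normal and friction both act there and drop out.
Ladder weight 6.18×9.8 = 60.56 N acts at 1.385 m along the ladder; its horizontal arm is 1.385·cos49.7° = 0.8958 m → τ = 54.25 N·m clockwise.
Person: 63.2×9.8 = 619.4 N at 1.3 m → arm 0.8408 m → τ = 520.8 N·m clockwise.
Wall normal N acts horizontally at the top; its moment arm is the height L sinθ = 2.77·sin49.7° = 2.113 m, counterclockwise.
Balancing moments: N × 2.113 = 575, giving N = 272 N.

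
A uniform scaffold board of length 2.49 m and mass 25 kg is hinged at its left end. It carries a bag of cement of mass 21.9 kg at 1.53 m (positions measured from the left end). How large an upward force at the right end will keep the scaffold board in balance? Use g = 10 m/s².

F ≈ 260 N

Take moments about the left end.
Beam weight: 25 × 10 = 250 N down at 1.245 m → arm 1.245 m, τ = 250 × 1.245 = 311.2 N·m clockwise.
Bag of cement: 21.9 × 10 = 219 N down at 1.53 m → arm 1.53 m, τ = 219 × 1.53 = 335.1 N·m clockwise.
Net moment of the loads = 646.3 N·m clockwise.
The upward force F acts at the right end, arm 2.49 m, giving F × 2.49 counterclockwise.
For rotational equilibrium, F × 2.49 = 646.3, so F = 646.3 / 2.49 = 260 N.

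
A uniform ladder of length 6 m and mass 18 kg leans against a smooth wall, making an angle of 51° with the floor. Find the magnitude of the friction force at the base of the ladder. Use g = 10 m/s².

Take moments about the foot of the ladder.
Ladder weight 18×10 = 180 N acts at 3 m along the ladder; its horizontal arm is 3·cos51° = 1.888 m → τ = 339.8 N·m clockwise.
Wall normal N acts horizontally at the top; its moment arm is the height L sinθ = 6·sin51° = 4.663 m, counterclockwise.
Setting net torque to zero: N × 4.663 = 339.8 → N = 72.9 N.
ΣFx = 0: friction at the foot balances the wall's push, so f = N_wall = 72.9 N.

f ≈ 72.9 N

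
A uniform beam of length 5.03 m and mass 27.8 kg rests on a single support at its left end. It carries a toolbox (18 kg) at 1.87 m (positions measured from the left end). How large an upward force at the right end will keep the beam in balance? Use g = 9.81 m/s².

Sum moments about the left end (the unknown pivot reaction has zero arm there).
Beam weight: 27.8 × 9.81 = 272.7 N down at 2.515 m → arm 2.515 m, τ = 272.7 × 2.515 = 685.8 N·m clockwise.
Toolbox: 18 × 9.81 = 176.6 N down at 1.87 m → arm 1.87 m, τ = 176.6 × 1.87 = 330.2 N·m clockwise.
Net moment of the loads = 1016 N·m clockwise.
The upward force F acts at the right end, arm 5.03 m, giving F × 5.03 counterclockwise.
For rotational equilibrium, F × 5.03 = 1016, so F = 1016 / 5.03 = 202 N.

F ≈ 202 N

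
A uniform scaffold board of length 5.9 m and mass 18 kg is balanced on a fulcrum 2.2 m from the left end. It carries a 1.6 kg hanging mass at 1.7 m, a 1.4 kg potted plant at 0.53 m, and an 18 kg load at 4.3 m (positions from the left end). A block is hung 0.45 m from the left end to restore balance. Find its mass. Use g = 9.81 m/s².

Sum moments about the fulcrum (at 2.2 m from the left end) (the support reaction has zero arm there).
Beam weight: 18 × 9.81 = 176.6 N down at 2.95 m → arm 0.75 m, τ = 176.6 × 0.75 = 132.4 N·m clockwise.
Hanging mass: 1.6 × 9.81 = 15.7 N down at 1.7 m → arm 0.5 m, τ = 15.7 × 0.5 = 7.85 N·m counterclockwise.
Potted plant: 1.4 × 9.81 = 13.73 N down at 0.53 m → arm 1.67 m, τ = 13.73 × 1.67 = 22.93 N·m counterclockwise.
Load: 18 × 9.81 = 176.6 N down at 4.3 m → arm 2.1 m, τ = 176.6 × 2.1 = 370.9 N·m clockwise.
Net moment of known loads = 472.5 N·m clockwise.
An unknown mass m at 0.45 m has arm 1.75 m; its moment is m·g·1.75 counterclockwise.
Setting net torque to zero: m × 9.81 × 1.75 = 472.5 → m = 472.5 / (9.81 × 1.75) = 27.5 kg.

m ≈ 27.5 kg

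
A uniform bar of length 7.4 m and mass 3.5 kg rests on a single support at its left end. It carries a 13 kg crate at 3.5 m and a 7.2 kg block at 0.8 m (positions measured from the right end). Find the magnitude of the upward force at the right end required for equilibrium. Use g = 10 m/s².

Take moments about the left end.
Beam weight: 3.5 × 10 = 35 N down at 3.7 m → arm 3.7 m, τ = 35 × 3.7 = 129.5 N·m clockwise.
Crate: 13 × 10 = 130 N down at 3.5 m → arm 3.9 m, τ = 130 × 3.9 = 507 N·m clockwise.
Block: 7.2 × 10 = 72 N down at 0.8 m → arm 6.6 m, τ = 72 × 6.6 = 475.2 N·m clockwise.
Net moment of the loads = 1112 N·m clockwise.
The upward force F acts at the right end, arm 7.4 m, giving F × 7.4 counterclockwise.
Balancing moments: F × 7.4 = 1112, giving F = 1112 / 7.4 = 150 N.

F ≈ 150 N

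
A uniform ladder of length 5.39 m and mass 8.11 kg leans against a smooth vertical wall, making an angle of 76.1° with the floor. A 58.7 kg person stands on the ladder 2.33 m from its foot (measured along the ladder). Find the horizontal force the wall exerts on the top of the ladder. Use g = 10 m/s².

Choose the foot of the ladder as the axis so the floor normal and friction both act there and drop out.
Ladder weight 8.11×10 = 81.1 N acts at 2.695 m along the ladder; its horizontal arm is 2.695·cos76.1° = 0.6474 m → τ = 52.5 N·m clockwise.
Person: 58.7×10 = 587 N at 2.33 m → arm 0.5597 m → τ = 328.5 N·m clockwise.
Wall normal N acts horizontally at the top; its moment arm is the height L sinθ = 5.39·sin76.1° = 5.232 m, counterclockwise.
Balancing moments: N × 5.232 = 381, giving N = 72.8 N.

N_wall ≈ 72.8 N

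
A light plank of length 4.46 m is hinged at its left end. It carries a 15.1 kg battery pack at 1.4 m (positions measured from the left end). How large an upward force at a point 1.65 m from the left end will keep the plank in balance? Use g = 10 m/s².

Take moments about the left end.
Battery pack: 15.1 × 10 = 151 N down at 1.4 m → arm 1.4 m, τ = 151 × 1.4 = 211.4 N·m clockwise.
Net moment of the loads = 211.4 N·m clockwise.
The upward force F acts at a point 1.65 m from the left end, arm 1.65 m, giving F × 1.65 counterclockwise.
For rotational equilibrium, F × 1.65 = 211.4, so F = 211.4 / 1.65 = 128 N.

F ≈ 128 N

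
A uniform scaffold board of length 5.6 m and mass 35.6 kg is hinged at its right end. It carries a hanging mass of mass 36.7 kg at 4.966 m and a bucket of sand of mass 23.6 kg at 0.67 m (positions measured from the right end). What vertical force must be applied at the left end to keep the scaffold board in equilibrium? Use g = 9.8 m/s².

Take moments about the right end.
Beam weight: 35.6 × 9.8 = 348.9 N down at 2.8 m → arm 2.8 m, τ = 348.9 × 2.8 = 976.9 N·m counterclockwise.
Hanging mass: 36.7 × 9.8 = 359.7 N down at 4.966 m → arm 4.966 m, τ = 359.7 × 4.966 = 1786 N·m counterclockwise.
Bucket of sand: 23.6 × 9.8 = 231.3 N down at 0.67 m → arm 0.67 m, τ = 231.3 × 0.67 = 155 N·m counterclockwise.
Net moment of the loads = 2918 N·m counterclockwise.
The upward force F acts at the left end, arm 5.6 m, giving F × 5.6 clockwise.
Balancing moments: F × 5.6 = 2918, giving F = 2918 / 5.6 = 521 N.

F ≈ 521 N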